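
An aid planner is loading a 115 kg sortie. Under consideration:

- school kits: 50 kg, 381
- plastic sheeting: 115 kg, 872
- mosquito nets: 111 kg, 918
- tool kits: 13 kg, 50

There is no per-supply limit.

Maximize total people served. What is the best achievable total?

Taking mosquito nets: 111 kg used, 918 in people served.
The spare 4 kg is too small for any remaining supply, and no exchange beats 918.

918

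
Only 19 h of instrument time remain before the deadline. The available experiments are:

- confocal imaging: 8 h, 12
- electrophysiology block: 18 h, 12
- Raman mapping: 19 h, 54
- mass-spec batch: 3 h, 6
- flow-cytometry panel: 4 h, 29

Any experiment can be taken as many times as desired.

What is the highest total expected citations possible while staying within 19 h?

122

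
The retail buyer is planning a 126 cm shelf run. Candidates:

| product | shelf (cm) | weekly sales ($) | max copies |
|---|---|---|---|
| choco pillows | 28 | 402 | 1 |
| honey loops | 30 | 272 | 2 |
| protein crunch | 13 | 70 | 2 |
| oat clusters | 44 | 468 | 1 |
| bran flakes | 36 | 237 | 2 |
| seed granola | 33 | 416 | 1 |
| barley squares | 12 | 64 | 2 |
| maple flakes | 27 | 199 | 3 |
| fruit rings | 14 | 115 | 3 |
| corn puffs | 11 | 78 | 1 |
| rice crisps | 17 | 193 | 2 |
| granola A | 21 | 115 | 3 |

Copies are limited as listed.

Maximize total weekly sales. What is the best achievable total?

1479

Greedy by ratio would take choco pillows + honey loops + seed granola + 2×rice crisps: 125 cm used, total 1476.
Dropping honey loops and rice crisps frees 47 cm; slotting in oat clusters (44 cm) lifts the total to 1479 at 122 cm.
Every other selection either busts 126 cm or exceeds an availability limit or fails to beat 1479.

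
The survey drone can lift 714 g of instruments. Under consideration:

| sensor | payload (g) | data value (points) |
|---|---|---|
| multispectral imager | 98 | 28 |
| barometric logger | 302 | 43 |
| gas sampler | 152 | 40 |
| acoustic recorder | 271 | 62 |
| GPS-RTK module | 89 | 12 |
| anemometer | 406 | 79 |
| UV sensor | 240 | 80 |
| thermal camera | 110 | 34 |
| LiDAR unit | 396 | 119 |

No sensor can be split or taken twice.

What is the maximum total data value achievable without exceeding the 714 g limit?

199

Ranking by ratio (data value/g): UV sensor 0.33, thermal camera 0.31, LiDAR unit 0.30, multispectral imager 0.29.
Filling by ratio: multispectral imager + gas sampler + GPS-RTK module + UV sensor + thermal camera for 194, with 25 g left unused.
Reworking the packing: UV sensor + LiDAR unit uses 636 g and improves the total to 199.
Next best is multispectral imager + gas sampler + GPS-RTK module + UV sensor + thermal camera at 194 (689 g) — short by 5.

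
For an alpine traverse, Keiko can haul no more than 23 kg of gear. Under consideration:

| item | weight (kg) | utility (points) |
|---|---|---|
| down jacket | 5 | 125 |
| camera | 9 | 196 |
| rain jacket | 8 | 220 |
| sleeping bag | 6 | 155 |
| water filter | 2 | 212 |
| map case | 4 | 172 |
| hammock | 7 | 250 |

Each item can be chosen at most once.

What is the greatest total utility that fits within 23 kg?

Ranking by ratio (utility/kg): water filter 106.00, map case 43.00, hammock 35.71, rain jacket 27.50.
The ratio ordering already packs tightly: rain jacket + water filter + map case + hammock, 21 kg, 854.

854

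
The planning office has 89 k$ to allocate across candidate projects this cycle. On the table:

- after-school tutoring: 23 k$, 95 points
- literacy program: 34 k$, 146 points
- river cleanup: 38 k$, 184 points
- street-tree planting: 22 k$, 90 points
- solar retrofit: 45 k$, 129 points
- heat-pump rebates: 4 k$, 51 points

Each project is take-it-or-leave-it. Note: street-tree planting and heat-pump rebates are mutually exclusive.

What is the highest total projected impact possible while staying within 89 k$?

Density check — heat-pump rebates 12.75, river cleanup 4.84, literacy program 4.29 are the best per k$.
Best packing: literacy program + river cleanup + heat-pump rebates — 76 k$, 381 total.

381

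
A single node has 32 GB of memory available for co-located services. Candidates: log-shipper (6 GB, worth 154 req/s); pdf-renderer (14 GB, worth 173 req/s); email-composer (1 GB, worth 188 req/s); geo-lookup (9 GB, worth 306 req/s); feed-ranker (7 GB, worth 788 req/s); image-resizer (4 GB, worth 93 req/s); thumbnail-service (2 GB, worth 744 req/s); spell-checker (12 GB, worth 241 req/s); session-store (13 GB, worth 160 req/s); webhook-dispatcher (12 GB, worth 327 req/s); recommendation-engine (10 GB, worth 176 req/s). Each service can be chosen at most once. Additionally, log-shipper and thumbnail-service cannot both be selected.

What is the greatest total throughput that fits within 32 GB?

2353

Best packing: email-composer + geo-lookup + feed-ranker + thumbnail-service + webhook-dispatcher — 31 GB, 2353 total.
Runner-up email-composer + geo-lookup + feed-ranker + thumbnail-service + spell-checker tops out at 2267.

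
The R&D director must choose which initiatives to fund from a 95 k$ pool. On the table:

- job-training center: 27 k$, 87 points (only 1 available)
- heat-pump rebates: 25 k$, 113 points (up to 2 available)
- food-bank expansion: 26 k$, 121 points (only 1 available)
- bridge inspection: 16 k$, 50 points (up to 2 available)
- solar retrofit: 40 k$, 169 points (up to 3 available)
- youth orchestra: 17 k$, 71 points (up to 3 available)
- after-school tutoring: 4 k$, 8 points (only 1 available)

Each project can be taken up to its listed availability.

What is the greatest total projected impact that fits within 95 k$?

Density check — food-bank expansion 4.65, heat-pump rebates 4.52, solar retrofit 4.22, youth orchestra 4.18 are the best per k$.
The ratio ordering already packs tightly: 2×heat-pump rebates + food-bank expansion + youth orchestra, 93 k$, 418.

418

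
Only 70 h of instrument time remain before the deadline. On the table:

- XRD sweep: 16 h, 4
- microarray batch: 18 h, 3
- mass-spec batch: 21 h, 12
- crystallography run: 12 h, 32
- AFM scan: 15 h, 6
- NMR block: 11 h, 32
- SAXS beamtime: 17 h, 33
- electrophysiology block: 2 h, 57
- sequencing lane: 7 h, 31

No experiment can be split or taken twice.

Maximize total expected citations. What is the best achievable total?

Best packing: mass-spec batch + crystallography run + NMR block + SAXS beamtime + electrophysiology block + sequencing lane — 70 h, 197 total.
The closest alternative, crystallography run + AFM scan + NMR block + SAXS beamtime + electrophysiology block + sequencing lane, reaches only 191.

197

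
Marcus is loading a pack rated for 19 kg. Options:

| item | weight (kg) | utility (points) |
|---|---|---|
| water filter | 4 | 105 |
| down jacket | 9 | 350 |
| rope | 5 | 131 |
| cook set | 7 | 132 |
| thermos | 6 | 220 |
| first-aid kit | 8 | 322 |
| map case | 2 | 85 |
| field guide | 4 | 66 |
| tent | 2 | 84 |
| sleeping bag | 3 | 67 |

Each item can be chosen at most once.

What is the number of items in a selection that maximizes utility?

Optimal total is 757.
down jacket + first-aid kit + map case hits 757 at 19 kg.
Every optimal selection uses 3 items.

3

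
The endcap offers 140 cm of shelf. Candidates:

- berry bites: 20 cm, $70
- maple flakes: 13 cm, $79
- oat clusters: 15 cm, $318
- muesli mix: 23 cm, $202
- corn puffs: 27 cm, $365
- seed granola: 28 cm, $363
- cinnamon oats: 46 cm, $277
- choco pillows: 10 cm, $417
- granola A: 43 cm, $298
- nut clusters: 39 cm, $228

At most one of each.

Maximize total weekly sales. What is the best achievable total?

1840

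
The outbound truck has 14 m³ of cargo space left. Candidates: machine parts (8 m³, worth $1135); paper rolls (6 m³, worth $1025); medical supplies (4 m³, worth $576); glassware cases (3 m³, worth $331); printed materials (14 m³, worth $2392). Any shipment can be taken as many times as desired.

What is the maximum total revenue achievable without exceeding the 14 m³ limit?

2392

The ratio ordering already packs tightly: printed materials, 14 m³, 2392.
That's the maximum — no swap from here does better than 2392.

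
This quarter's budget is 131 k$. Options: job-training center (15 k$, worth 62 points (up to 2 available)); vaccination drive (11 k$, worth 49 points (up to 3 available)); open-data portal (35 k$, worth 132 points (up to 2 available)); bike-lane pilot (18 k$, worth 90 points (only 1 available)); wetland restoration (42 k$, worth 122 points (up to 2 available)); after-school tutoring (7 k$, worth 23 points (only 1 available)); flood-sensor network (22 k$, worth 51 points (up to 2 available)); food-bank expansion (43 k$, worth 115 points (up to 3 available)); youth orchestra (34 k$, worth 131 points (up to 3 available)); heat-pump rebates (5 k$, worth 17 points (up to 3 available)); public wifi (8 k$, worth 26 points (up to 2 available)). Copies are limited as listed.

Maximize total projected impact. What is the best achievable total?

A density-first pass picks 2×job-training center + 3×vaccination drive + bike-lane pilot + youth orchestra + 3×heat-pump rebates — 543 at 130 k$.
The 15 k$ tied up in 3×heat-pump rebates is better spent on 2×public wifi — total rises to 544 (131 k$).
Every other selection either busts 131 k$ or exceeds an availability limit or fails to beat 544.

544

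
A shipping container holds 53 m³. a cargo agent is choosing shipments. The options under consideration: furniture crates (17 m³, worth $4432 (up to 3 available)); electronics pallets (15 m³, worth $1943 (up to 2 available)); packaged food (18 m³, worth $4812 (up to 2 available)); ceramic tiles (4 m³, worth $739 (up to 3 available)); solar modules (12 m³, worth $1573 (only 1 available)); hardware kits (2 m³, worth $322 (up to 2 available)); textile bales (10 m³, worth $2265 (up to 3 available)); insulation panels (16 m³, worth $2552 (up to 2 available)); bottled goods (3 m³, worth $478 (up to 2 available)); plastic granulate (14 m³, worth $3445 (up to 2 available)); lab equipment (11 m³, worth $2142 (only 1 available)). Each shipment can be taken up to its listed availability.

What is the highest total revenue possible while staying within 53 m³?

14056

By revenue per m³: packaged food 267.33, furniture crates 260.71, plastic granulate 246.07 lead.
Best packing: furniture crates + 2×packaged food — 53 m³, 14056 total.
No other feasible combination exceeds 14056.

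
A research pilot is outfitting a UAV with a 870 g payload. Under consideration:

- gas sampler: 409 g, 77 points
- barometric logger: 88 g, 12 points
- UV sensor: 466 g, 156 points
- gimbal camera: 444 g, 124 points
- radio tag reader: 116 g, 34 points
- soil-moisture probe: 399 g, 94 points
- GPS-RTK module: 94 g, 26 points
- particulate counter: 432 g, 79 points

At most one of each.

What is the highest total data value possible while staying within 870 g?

250

The ratio heuristic lands on barometric logger + UV sensor + radio tag reader + GPS-RTK module (228) but leaves 106 g idle.
Replace barometric logger and radio tag reader and GPS-RTK module with soil-moisture probe: the trade gains 22 net, giving 250 at 865 g.
An exhaustive check of the 256 subsets confirms 250.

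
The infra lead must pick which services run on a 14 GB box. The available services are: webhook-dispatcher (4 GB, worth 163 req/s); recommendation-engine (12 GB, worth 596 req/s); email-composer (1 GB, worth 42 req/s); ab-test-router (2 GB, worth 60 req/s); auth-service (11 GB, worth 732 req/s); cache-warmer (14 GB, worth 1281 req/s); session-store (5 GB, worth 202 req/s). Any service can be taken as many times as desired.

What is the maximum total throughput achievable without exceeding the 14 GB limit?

Ranking by ratio (throughput/GB): cache-warmer 91.50, auth-service 66.55, recommendation-engine 49.67, email-composer 42.00.
The ratio ordering already packs tightly: cache-warmer, 14 GB, 1281.
No other feasible combination exceeds 1281.

1281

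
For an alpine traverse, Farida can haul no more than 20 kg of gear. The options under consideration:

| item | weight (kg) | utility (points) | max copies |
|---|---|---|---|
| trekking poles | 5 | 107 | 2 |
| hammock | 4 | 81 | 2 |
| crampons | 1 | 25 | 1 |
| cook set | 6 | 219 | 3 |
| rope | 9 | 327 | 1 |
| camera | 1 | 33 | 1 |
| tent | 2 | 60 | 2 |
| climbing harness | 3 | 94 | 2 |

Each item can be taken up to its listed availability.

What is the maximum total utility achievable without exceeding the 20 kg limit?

717

Taking the top-ratio items first gives crampons + 3×cook set + camera for 715 (20 kg).
The 2 kg tied up in crampons and camera is better spent on tent — total rises to 717 (20 kg).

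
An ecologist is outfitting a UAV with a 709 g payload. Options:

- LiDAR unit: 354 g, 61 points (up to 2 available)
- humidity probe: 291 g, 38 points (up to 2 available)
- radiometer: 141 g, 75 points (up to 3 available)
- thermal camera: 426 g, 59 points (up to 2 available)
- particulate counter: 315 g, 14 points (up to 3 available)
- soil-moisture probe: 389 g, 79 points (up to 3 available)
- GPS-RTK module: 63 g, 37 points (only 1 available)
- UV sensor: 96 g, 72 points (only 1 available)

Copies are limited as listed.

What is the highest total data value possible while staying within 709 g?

3×radiometer + GPS-RTK module + UV sensor uses 582 of the 709 g and totals 334.
Nothing else within 709 g beats 334.

334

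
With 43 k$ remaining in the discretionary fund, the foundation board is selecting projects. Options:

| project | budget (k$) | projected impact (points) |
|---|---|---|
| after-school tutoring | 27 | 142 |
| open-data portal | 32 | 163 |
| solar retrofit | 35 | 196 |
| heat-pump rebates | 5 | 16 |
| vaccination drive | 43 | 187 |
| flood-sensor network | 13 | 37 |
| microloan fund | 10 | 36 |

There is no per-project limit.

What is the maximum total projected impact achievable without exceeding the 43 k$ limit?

The ratio ordering already packs tightly: solar retrofit + heat-pump rebates, 40 k$, 212.

212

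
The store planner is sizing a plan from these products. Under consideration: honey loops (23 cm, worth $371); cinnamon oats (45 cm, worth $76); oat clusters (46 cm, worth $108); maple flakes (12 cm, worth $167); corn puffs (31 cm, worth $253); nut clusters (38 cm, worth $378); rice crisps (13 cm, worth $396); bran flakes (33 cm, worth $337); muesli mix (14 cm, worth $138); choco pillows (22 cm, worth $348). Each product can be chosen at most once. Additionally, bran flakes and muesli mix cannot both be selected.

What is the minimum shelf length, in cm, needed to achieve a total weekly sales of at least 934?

Look for the lowest-shelf combination reaching 934.
Taking honey loops + maple flakes + rice crisps gives 934 (≥ 934) for 48 cm.
Any bundle with less than 48 cm falls short of 934.

48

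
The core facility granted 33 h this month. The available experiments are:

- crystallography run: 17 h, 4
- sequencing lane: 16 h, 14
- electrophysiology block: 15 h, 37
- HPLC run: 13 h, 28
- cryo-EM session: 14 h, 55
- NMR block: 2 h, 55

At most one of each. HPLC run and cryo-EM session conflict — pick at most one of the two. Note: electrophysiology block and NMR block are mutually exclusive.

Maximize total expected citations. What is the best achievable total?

124

Ranking by ratio (expected citations/h): NMR block 27.50, cryo-EM session 3.93, electrophysiology block 2.47.
Best packing: sequencing lane + cryo-EM session + NMR block — 32 h, 124 total.
No other feasible combination exceeds 124.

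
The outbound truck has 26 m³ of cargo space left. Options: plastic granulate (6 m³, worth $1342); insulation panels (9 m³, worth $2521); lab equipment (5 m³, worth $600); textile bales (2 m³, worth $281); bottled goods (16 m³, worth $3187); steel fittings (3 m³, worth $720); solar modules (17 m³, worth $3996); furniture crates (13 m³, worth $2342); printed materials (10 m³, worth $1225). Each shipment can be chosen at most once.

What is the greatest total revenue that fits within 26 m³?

Taking the top-ratio shipments first gives plastic granulate + insulation panels + lab equipment + textile bales + steel fittings for 5464 (25 m³).
A better packing is insulation panels + solar modules: 26 m³, total 6517.
Runner-up plastic granulate + steel fittings + solar modules tops out at 6058.

6517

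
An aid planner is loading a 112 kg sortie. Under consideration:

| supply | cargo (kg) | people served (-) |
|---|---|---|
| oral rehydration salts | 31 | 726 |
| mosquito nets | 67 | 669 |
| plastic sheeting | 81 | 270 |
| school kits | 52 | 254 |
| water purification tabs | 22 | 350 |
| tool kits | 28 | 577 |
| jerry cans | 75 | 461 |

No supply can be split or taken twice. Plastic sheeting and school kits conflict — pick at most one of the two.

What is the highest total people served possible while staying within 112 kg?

1653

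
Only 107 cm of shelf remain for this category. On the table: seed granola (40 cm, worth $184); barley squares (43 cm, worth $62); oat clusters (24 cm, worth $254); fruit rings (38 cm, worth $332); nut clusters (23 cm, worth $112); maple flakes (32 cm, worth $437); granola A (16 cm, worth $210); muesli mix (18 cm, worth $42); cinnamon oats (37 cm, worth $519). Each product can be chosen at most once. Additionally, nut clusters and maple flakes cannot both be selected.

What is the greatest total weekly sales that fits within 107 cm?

A density-first pass picks maple flakes + granola A + muesli mix + cinnamon oats — 1208 at 103 cm.
Dropping granola A and muesli mix frees 34 cm; slotting in fruit rings (38 cm) lifts the total to 1288 at 107 cm.
No other feasible combination exceeds 1288.

1288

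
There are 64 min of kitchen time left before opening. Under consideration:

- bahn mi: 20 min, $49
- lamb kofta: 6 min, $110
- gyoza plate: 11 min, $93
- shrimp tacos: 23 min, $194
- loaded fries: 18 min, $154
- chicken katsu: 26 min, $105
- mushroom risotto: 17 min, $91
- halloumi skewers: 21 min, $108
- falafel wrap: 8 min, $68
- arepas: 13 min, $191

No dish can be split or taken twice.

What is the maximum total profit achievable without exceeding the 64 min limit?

656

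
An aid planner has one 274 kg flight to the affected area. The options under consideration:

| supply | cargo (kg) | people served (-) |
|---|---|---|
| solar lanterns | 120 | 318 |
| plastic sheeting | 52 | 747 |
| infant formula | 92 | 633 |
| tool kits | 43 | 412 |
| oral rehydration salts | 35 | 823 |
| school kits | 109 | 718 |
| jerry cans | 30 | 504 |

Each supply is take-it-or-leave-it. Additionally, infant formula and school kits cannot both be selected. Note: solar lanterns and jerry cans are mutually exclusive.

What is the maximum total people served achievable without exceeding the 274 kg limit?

3204

Taking the top-ratio supplies first gives plastic sheeting + infant formula + tool kits + oral rehydration salts + jerry cans for 3119 (252 kg).
Replace infant formula with school kits: the trade gains 85 net, giving 3204 at 269 kg.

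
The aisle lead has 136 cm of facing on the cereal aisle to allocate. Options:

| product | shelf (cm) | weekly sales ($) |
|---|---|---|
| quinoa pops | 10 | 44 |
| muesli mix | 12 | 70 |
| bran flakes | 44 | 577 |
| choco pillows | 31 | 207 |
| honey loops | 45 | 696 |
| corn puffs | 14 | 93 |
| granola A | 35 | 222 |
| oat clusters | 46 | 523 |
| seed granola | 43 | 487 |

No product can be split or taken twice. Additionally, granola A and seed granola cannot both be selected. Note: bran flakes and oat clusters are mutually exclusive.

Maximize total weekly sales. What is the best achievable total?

1760

Best packing: bran flakes + honey loops + seed granola — 132 cm, 1760 total.
An exhaustive check of the 512 subsets confirms 1760.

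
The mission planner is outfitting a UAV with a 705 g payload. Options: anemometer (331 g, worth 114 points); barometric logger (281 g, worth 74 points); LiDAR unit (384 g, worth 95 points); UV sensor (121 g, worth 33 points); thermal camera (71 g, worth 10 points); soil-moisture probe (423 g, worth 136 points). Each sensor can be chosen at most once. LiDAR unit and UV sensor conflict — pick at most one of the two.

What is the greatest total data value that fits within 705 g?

Greedy by ratio would take anemometer + UV sensor + thermal camera: 523 g used, total 157.
Using the slack differently, barometric logger + soil-moisture probe comes to 210 at 704 g.

210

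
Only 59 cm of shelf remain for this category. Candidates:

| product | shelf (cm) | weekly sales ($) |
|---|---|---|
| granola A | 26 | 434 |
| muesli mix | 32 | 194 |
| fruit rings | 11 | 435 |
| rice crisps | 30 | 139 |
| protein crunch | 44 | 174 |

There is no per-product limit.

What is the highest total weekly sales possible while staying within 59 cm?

The ratio ordering already packs tightly: 5×fruit rings, 55 cm, 2175.

2175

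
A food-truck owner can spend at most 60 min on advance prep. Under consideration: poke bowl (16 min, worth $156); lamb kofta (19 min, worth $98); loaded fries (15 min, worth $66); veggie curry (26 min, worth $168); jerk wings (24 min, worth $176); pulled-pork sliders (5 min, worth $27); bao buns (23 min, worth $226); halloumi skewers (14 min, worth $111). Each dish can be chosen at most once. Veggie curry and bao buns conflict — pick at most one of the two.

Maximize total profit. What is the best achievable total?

Poke bowl + pulled-pork sliders + bao buns + halloumi skewers uses 58 of the 60 min and totals 520.
Runner-up poke bowl + bao buns + halloumi skewers tops out at 493.

520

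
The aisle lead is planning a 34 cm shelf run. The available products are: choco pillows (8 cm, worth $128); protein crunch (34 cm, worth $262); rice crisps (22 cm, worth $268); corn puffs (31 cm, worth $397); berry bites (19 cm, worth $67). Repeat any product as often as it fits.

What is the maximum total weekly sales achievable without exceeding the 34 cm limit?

Best packing: 4×choco pillows — 32 cm, 512 total.
Every other selection either busts 34 cm or fails to beat 512.

512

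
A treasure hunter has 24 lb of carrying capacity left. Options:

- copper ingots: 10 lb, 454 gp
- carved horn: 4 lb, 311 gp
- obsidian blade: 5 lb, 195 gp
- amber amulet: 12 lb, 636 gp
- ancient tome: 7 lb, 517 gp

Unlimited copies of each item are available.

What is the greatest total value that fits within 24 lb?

6×carved horn uses 24 of the 24 lb and totals 1866.
Every other selection either busts 24 lb or fails to beat 1866.

1866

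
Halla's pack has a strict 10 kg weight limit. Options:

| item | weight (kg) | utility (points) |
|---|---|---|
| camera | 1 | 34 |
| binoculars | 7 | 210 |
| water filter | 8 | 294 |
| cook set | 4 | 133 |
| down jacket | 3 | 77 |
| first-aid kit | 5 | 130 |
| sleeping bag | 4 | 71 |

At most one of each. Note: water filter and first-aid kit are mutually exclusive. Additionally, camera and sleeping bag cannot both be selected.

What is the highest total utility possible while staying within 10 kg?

By utility per kg: water filter 36.75, camera 34.00, cook set 33.25 lead.
Taking camera + water filter: 9 kg used, 328 in utility.

328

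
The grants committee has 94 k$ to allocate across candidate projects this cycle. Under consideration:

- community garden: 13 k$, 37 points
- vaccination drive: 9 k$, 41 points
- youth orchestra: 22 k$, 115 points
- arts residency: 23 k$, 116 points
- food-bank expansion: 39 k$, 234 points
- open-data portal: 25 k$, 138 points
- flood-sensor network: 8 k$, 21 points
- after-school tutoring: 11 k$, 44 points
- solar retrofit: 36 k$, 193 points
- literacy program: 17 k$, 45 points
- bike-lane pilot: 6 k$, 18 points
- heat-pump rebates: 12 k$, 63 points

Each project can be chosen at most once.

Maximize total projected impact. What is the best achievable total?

508

By projected impact per k$: food-bank expansion 6.00, open-data portal 5.52, solar retrofit 5.36, heat-pump rebates 5.25 lead.
Taking the top-ratio projects first gives vaccination drive + food-bank expansion + open-data portal + bike-lane pilot + heat-pump rebates for 494 (91 k$).
Reworking the packing: youth orchestra + food-bank expansion + open-data portal + flood-sensor network uses 94 k$ and improves the total to 508.
Food-bank expansion + solar retrofit + bike-lane pilot + heat-pump rebates matches that 508 at 93 k$; no feasible combination exceeds it.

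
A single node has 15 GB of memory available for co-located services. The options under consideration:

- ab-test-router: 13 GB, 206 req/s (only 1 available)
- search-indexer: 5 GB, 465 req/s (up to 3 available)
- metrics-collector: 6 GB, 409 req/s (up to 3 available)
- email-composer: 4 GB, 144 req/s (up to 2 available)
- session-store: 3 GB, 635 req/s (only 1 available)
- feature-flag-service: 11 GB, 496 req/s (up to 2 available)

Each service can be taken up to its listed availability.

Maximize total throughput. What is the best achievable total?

1565

By throughput per GB: session-store 211.67, search-indexer 93.00, metrics-collector 68.17 lead.
2×search-indexer + session-store uses 13 of the 15 GB and totals 1565.
Nothing else within 15 GB beats 1565.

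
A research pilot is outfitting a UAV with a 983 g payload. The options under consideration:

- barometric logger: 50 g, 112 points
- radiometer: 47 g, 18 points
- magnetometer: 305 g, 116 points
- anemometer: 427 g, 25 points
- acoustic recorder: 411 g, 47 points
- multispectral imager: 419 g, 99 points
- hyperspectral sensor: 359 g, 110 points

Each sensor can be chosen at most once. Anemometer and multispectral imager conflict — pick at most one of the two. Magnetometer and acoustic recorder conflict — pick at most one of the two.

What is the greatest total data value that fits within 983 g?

Density check — barometric logger 2.24, radiometer 0.38, magnetometer 0.38 are the best per g.
Barometric logger + radiometer + magnetometer + hyperspectral sensor uses 761 of the 983 g and totals 356.
Runner-up barometric logger + radiometer + magnetometer + multispectral imager tops out at 345.

356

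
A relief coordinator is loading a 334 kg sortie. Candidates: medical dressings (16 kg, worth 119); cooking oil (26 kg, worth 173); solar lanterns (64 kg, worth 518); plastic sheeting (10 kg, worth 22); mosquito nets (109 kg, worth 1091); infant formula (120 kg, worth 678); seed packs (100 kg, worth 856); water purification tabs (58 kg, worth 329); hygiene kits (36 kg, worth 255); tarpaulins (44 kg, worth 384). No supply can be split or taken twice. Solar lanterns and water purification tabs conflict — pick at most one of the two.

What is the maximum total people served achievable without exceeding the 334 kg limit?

Best packing: medical dressings + solar lanterns + mosquito nets + seed packs + tarpaulins — 333 kg, 2968 total.

2968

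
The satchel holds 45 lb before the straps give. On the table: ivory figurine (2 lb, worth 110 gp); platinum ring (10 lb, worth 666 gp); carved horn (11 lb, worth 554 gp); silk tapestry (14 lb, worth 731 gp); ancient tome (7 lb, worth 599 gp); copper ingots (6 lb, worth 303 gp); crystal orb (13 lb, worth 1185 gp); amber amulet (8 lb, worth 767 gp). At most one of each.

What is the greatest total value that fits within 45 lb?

3520

Density check — amber amulet 95.88, crystal orb 91.15, ancient tome 85.57 are the best per lb.
The ratio heuristic lands on ivory figurine + platinum ring + ancient tome + crystal orb + amber amulet (3327) but leaves 5 lb idle.
The 2 lb tied up in ivory figurine is better spent on copper ingots — total rises to 3520 (44 lb).
Every other selection either busts 45 lb or fails to beat 3520.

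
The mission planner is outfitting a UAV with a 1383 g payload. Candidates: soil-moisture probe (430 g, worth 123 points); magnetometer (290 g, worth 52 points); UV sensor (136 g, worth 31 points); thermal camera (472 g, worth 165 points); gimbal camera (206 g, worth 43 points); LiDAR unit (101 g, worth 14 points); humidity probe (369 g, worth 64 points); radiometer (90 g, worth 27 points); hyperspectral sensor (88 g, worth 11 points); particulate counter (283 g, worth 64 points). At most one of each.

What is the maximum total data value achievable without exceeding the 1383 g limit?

393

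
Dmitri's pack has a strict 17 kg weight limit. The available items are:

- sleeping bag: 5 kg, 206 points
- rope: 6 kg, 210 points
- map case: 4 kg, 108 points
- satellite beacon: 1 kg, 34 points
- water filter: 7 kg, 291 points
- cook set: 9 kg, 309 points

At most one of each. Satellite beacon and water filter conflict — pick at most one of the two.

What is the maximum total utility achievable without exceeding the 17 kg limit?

609

Density check — water filter 41.57, sleeping bag 41.20, rope 35.00 are the best per kg.
Taking rope + map case + water filter: 17 kg used, 609 in utility.
The closest alternative, sleeping bag + map case + water filter, reaches only 605.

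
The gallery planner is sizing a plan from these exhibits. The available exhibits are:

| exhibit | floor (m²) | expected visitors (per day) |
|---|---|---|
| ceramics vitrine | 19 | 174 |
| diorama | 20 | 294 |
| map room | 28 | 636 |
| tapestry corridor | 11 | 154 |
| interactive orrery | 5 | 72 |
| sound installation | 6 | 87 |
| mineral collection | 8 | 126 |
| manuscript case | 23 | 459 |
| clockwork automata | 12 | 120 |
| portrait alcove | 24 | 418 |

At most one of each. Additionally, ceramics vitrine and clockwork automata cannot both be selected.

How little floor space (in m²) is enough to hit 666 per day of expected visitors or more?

33

Need the lightest bundle worth ≥ 666.
Taking map room + interactive orrery gives 708 (≥ 666) for 33 m².
Any bundle with less than 33 m² falls short of 666.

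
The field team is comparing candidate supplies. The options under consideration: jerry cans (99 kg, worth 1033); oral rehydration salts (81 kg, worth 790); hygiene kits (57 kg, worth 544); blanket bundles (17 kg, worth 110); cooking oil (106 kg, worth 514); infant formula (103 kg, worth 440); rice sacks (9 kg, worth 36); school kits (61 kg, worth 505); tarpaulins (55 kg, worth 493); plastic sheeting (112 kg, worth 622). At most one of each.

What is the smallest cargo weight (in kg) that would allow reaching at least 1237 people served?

136

Look for the lowest-cargo combination reaching 1237.
oral rehydration salts + tarpaulins reaches 1283 using 136 kg.
No combination under 136 kg hits 1237.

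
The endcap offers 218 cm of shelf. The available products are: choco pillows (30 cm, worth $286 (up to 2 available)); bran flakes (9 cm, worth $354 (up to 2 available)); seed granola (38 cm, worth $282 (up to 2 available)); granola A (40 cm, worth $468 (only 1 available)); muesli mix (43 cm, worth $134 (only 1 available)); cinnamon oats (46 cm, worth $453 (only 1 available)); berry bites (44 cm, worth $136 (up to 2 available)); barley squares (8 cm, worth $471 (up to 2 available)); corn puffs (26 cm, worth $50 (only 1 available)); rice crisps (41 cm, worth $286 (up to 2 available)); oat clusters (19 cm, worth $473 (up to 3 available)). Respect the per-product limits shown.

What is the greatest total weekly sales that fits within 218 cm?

Density check — barley squares 58.88, bran flakes 39.33, oat clusters 24.89 are the best per cm.
2×bran flakes + granola A + cinnamon oats + 2×barley squares + rice crisps + 3×oat clusters uses 218 of the 218 cm and totals 4276.
No other feasible combination exceeds 4276.

4276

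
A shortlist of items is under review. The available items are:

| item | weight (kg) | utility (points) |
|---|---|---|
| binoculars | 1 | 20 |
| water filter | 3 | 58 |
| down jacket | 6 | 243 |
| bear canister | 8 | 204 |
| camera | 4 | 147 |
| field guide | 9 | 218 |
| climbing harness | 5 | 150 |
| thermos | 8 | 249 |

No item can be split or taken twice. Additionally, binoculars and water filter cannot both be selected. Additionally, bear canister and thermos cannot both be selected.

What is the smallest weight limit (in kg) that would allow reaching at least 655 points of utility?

Look for the lowest-weight combination reaching 655.
Taking binoculars + down jacket + camera + thermos gives 659 (≥ 655) for 19 kg.
Any bundle with less than 19 kg falls short of 655.

19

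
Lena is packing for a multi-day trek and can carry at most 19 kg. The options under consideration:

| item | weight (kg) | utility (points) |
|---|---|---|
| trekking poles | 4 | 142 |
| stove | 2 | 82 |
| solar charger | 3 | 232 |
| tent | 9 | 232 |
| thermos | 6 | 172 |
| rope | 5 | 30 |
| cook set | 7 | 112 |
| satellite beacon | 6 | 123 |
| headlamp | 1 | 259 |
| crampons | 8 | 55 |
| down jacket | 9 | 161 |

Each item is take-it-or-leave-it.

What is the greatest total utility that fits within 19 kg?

947

Greedy by ratio would take trekking poles + stove + solar charger + thermos + headlamp: 16 kg used, total 887.
The 6 kg tied up in thermos is better spent on tent — total rises to 947 (19 kg).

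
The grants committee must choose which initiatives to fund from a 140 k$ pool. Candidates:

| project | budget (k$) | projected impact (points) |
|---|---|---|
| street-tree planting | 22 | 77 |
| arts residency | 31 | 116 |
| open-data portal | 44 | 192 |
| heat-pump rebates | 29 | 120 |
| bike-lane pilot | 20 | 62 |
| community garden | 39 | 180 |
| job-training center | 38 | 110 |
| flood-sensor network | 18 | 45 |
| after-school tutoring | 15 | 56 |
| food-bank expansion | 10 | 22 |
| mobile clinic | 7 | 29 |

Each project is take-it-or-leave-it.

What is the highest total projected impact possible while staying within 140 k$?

583

Ranking by ratio (projected impact/k$): community garden 4.62, open-data portal 4.36, mobile clinic 4.14, heat-pump rebates 4.14.
Greedy by ratio would take open-data portal + heat-pump rebates + community garden + after-school tutoring + mobile clinic: 134 k$ used, total 577.
The 15 k$ tied up in after-school tutoring is better spent on bike-lane pilot — total rises to 583 (139 k$).
The closest alternative, open-data portal + heat-pump rebates + community garden + after-school tutoring + mobile clinic, reaches only 577.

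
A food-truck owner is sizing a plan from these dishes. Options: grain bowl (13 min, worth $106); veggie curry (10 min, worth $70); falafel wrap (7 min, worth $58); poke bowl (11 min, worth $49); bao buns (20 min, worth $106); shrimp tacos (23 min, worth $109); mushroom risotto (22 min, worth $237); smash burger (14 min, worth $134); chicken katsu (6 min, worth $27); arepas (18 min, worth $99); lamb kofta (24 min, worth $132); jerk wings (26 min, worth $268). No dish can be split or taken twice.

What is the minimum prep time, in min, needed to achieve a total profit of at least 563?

55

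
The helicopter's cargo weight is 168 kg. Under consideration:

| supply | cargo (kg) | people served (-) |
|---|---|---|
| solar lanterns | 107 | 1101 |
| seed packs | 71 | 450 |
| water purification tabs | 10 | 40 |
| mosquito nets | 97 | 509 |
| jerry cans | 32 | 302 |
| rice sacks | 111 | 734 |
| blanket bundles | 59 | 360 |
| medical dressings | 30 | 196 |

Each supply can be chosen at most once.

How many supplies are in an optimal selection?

2

Optimal total is 1461.
For example solar lanterns + blanket bundles achieves it, using 166 kg.
Every optimal selection uses 2 supplies.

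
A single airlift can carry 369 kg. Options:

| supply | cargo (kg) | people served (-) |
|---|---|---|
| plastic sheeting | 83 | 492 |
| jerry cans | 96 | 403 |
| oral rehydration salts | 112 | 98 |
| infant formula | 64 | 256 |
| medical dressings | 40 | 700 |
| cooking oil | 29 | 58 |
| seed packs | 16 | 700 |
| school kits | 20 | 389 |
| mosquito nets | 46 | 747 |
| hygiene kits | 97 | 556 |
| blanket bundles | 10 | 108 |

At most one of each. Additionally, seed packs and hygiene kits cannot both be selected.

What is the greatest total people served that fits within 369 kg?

3687

Best packing: plastic sheeting + jerry cans + infant formula + medical dressings + seed packs + school kits + mosquito nets — 365 kg, 3687 total.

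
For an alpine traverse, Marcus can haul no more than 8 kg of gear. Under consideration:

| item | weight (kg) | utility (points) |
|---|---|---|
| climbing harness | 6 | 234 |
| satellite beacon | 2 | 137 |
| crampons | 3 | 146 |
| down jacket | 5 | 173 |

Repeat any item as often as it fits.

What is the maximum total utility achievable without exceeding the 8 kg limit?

4×satellite beacon uses 8 of the 8 kg and totals 548.
Every other selection either busts 8 kg or fails to beat 548.

548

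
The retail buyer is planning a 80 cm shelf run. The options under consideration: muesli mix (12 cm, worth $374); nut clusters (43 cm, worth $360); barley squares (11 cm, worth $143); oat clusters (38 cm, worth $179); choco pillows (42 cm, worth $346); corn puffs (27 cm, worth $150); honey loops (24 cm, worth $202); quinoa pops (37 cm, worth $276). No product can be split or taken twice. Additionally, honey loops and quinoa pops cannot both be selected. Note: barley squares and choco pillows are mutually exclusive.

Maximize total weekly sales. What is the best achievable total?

Filling by ratio: muesli mix + barley squares + corn puffs + honey loops for 869, with 6 cm left unused.
Replace barley squares and corn puffs with nut clusters: the trade gains 67 net, giving 936 at 79 cm.
Every other selection either busts 80 cm or breaks a pairing rule or fails to beat 936.

936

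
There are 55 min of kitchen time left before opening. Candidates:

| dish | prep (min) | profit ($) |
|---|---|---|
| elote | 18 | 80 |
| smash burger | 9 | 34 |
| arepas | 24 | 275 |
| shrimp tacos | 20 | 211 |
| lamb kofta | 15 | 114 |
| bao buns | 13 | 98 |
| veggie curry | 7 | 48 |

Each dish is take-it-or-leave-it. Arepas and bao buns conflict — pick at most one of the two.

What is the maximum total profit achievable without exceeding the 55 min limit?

534

Density check — arepas 11.46, shrimp tacos 10.55, lamb kofta 7.60, bao buns 7.54 are the best per min.
Best packing: arepas + shrimp tacos + veggie curry — 51 min, 534 total.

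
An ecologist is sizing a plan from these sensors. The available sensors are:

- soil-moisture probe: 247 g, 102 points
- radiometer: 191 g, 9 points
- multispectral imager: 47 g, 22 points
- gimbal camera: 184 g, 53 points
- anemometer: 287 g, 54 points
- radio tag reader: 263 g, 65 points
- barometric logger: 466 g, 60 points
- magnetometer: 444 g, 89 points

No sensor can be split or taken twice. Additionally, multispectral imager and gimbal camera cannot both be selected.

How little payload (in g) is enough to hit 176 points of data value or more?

Look for the lowest-payload combination reaching 176.
Taking soil-moisture probe + multispectral imager + radio tag reader gives 189 (≥ 176) for 557 g.
Any bundle with less than 557 g falls short of 176.

557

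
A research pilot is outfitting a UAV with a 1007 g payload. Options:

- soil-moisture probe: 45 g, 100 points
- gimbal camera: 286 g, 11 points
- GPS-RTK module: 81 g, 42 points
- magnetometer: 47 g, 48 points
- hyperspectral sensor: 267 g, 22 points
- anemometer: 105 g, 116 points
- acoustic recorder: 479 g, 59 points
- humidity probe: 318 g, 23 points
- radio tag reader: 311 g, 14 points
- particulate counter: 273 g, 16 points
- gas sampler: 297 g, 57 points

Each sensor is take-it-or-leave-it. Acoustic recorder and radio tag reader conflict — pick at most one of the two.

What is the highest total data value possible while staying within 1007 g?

Density check — soil-moisture probe 2.22, anemometer 1.10, magnetometer 1.02 are the best per g.
A density-first pass picks soil-moisture probe + GPS-RTK module + magnetometer + hyperspectral sensor + anemometer + gas sampler — 385 at 842 g.
The 267 g tied up in hyperspectral sensor is better spent on humidity probe — total rises to 386 (893 g).

386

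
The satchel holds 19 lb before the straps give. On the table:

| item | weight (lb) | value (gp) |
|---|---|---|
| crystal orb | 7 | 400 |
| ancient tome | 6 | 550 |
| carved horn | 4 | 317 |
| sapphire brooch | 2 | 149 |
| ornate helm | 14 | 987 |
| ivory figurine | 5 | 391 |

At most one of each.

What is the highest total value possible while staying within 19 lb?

Density check — ancient tome 91.67, carved horn 79.25, ivory figurine 78.20, sapphire brooch 74.50 are the best per lb.
The ratio heuristic lands on ancient tome + carved horn + sapphire brooch + ivory figurine (1407) but leaves 2 lb idle.
The 5 lb tied up in ivory figurine is better spent on crystal orb — total rises to 1416 (19 lb).
The closest alternative, ancient tome + carved horn + sapphire brooch + ivory figurine, reaches only 1407.

1416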